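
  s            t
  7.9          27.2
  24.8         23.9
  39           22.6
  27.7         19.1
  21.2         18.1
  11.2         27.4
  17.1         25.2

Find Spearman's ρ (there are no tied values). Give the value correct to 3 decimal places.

-0.714

Rank s: 1, 5, 7, 6, 4, 2, 3
Rank t: 6, 4, 3, 2, 1, 7, 5
d = rank(s) − rank(t): -5, 1, 4, 4, 3, -5, -2; Σd² = 96
ρ = 1 − 6Σd² / [n(n²−1)] = 1 − 6×96 / (7×48) = 1 − 576/336 ≈ -0.714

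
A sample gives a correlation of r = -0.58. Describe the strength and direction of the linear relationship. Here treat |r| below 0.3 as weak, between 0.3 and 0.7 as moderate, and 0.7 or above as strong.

r = -0.58 < 0 so the relationship is negative.
|r| = 0.58, which falls in the moderate range.

moderate negative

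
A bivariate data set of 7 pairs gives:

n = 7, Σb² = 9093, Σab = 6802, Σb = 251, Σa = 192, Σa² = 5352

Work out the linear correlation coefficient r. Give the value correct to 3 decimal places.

-0.926

r = (nΣab − ΣaΣb) / √[(nΣa² − (Σa)²)(nΣb² − (Σb)²)]
Numerator: 7×6802 − 192×251 = -578
Denominator: √[(37464 − 36864)(63651 − 63001)] = √[600 × 650] = 624.4998
r = -578 / 624.4998 ≈ -0.926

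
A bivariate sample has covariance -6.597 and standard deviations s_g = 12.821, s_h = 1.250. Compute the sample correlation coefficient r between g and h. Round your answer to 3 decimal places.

r = Cov(g,h) / (s_g · s_h) = -6.597 / (12.821 × 1.250)
  = -6.597 / 16.0263 ≈ -0.412

-0.412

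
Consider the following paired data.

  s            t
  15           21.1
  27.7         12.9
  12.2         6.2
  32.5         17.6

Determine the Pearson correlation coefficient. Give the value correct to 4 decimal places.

n = 4, Σs = 87.4, Σt = 57.8, Σs² = 2197.38, Σt² = 959.82, Σst = 1321.47
nΣst − ΣsΣt = 5285.88 − 5051.72 = 234.16
nΣs² − (Σs)² = 8789.52 − 7638.76 = 1150.76; nΣt² − (Σt)² = 3839.28 − 3340.84 = 498.44
r = 234.16 / √(1150.76 × 498.44) = 234.16 / 757.3538 ≈ 0.3092

0.3092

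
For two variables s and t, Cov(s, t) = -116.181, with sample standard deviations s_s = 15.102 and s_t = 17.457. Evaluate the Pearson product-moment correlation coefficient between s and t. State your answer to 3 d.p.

-0.441

r = Cov(s,t) / (s_s · s_t) = -116.181 / (15.102 × 17.457)
  = -116.181 / 263.6356 ≈ -0.441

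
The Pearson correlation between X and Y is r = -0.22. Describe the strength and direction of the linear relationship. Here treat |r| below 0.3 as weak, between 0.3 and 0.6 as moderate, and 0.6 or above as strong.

r = -0.22 < 0 so the relationship is negative.
|r| = 0.22, which falls in the weak range.

weak negative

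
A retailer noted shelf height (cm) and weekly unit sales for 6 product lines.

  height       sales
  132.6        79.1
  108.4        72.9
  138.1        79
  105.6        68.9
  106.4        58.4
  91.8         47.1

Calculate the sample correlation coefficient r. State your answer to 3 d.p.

n = 6, Σx = 682.9, Σy = 405.4, Σx² = 79304.49, Σy² = 28188.4, Σxy = 47114.3
nΣxy − ΣxΣy = 282685.8 − 276847.66 = 5838.14
nΣx² − (Σx)² = 475826.94 − 466352.41 = 9474.53; nΣy² − (Σy)² = 169130.4 − 164349.16 = 4781.24
r = 5838.14 / √(9474.53 × 4781.24) = 5838.14 / 6730.5276 ≈ 0.867

0.867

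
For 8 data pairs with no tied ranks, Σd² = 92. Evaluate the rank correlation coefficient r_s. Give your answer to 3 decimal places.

ρ = 1 − 6Σd² / [n(n²−1)] = 1 − 6×92 / (8×63)
  = 1 − 552/504 = 1 − 1.0952 ≈ -0.095

-0.095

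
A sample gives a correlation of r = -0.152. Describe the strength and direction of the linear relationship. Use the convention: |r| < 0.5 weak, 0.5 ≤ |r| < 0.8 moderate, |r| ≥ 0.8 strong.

weak negative

r = -0.152 < 0 so the relationship is negative.
|r| = 0.152, which falls in the weak range.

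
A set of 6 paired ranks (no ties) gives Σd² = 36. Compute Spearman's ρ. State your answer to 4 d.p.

ρ = 1 − 6Σd² / [n(n²−1)] = 1 − 6×36 / (6×35)
  = 1 − 216/210 = 1 − 1.02857 ≈ -0.0286

-0.0286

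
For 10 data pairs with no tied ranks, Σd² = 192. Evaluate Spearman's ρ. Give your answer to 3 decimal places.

-0.164

ρ = 1 − 6Σd² / [n(n²−1)] = 1 − 6×192 / (10×99)
  = 1 − 1152/990 = 1 − 1.1636 ≈ -0.164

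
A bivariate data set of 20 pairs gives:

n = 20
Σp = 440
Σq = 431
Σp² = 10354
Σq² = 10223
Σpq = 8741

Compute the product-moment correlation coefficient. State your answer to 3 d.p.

-0.933

r = (nΣpq − ΣpΣq) / √[(nΣp² − (Σp)²)(nΣq² − (Σq)²)]
Numerator: 20×8741 − 440×431 = -14820
Denominator: √[(207080 − 193600)(204460 − 185761)] = √[13480 × 18699] = 15876.4769
r = -14820 / 15876.4769 ≈ -0.933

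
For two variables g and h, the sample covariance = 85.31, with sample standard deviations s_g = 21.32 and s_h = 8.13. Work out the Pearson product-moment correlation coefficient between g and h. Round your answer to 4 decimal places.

r = Cov(g,h) / (s_g · s_h) = 85.31 / (21.32 × 8.13)
  = 85.31 / 173.3316 ≈ 0.4922

0.4922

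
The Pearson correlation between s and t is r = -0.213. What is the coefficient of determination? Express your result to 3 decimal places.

r² = (-0.213)² = 0.045

0.045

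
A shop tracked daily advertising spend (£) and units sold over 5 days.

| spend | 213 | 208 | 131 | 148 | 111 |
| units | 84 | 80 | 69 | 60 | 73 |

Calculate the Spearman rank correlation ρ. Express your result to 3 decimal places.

Rank spend: 5, 4, 2, 3, 1
Rank units: 5, 4, 2, 1, 3
d = rank(spend) − rank(units): 0, 0, 0, 2, -2; Σd² = 8
ρ = 1 − 6Σd² / [n(n²−1)] = 1 − 6×8 / (5×24) = 1 − 48/120 ≈ 0.600

0.600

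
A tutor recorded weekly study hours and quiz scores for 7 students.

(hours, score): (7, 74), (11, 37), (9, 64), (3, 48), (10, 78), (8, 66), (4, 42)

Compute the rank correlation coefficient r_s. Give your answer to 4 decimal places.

Rank hours: 3, 7, 5, 1, 6, 4, 2
Rank score: 6, 1, 4, 3, 7, 5, 2
d = rank(hours) − rank(score): -3, 6, 1, -2, -1, -1, 0; Σd² = 52
ρ = 1 − 6Σd² / [n(n²−1)] = 1 − 6×52 / (7×48) = 1 − 312/336 ≈ 0.0714

0.0714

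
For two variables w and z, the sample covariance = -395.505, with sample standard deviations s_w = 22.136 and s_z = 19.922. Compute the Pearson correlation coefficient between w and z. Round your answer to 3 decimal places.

-0.897

r = Cov(w,z) / (s_w · s_z) = -395.505 / (22.136 × 19.922)
  = -395.505 / 440.9934 ≈ -0.897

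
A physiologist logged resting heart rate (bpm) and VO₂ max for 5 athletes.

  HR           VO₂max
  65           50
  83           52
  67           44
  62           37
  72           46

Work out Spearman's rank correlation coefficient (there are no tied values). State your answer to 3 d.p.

Rank HR: 2, 5, 3, 1, 4
Rank VO₂max: 4, 5, 2, 1, 3
d = rank(HR) − rank(VO₂max): -2, 0, 1, 0, 1; Σd² = 6
ρ = 1 − 6Σd² / [n(n²−1)] = 1 − 6×6 / (5×24) = 1 − 36/120 ≈ 0.700

0.700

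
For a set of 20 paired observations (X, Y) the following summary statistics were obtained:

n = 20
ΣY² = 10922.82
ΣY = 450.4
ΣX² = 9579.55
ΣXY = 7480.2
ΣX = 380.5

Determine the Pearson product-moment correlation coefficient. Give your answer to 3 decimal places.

r = (nΣXY − ΣXΣY) / √[(nΣX² − (ΣX)²)(nΣY² − (ΣY)²)]
Numerator: 20×7480.2 − 380.5×450.4 = -21773.2
Denominator: √[(191591 − 144780.25)(218456.4 − 202860.16)] = √[46810.75 × 15596.24] = 27019.8389
r = -21773.2 / 27019.8389 ≈ -0.806

-0.806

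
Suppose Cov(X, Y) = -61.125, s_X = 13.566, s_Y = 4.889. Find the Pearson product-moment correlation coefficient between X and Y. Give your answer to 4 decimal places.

-0.9216

r = Cov(X,Y) / (s_X · s_Y) = -61.125 / (13.566 × 4.889)
  = -61.125 / 66.3242 ≈ -0.9216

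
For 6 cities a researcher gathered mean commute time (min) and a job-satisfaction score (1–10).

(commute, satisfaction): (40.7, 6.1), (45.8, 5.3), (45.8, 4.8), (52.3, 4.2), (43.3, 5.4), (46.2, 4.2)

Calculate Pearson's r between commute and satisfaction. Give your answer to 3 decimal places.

n = 6, Σx = 274.1, Σy = 30, Σx² = 12596.39, Σy² = 152.78, Σxy = 1358.37
nΣxy − ΣxΣy = 8150.22 − 8223 = -72.78
nΣx² − (Σx)² = 75578.34 − 75130.81 = 447.53; nΣy² − (Σy)² = 916.68 − 900 = 16.68
r = -72.78 / √(447.53 × 16.68) = -72.78 / 86.3991 ≈ -0.842

-0.842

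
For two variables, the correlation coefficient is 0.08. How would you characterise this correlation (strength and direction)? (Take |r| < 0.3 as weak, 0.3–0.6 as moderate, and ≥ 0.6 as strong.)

r = 0.08 > 0 so the relationship is positive.
|r| = 0.08, which falls in the weak range.

weak positive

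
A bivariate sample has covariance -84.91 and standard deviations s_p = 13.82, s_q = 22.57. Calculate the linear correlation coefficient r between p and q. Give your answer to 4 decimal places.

r = Cov(p,q) / (s_p · s_q) = -84.91 / (13.82 × 22.57)
  = -84.91 / 311.9174 ≈ -0.2722

-0.2722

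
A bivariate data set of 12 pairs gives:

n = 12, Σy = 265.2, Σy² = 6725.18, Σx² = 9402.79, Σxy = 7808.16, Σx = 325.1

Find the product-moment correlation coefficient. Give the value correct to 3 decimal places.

r = (nΣxy − ΣxΣy) / √[(nΣx² − (Σx)²)(nΣy² − (Σy)²)]
Numerator: 12×7808.16 − 325.1×265.2 = 7481.4
Denominator: √[(112833.48 − 105690.01)(80702.16 − 70331.04)] = √[7143.47 × 10371.12] = 8607.3100
r = 7481.4 / 8607.3100 ≈ 0.869

0.869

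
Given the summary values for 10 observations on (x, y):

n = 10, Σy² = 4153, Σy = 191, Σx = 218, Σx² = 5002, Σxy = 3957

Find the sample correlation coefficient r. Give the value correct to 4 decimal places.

r = (nΣxy − ΣxΣy) / √[(nΣx² − (Σx)²)(nΣy² − (Σy)²)]
Numerator: 10×3957 − 218×191 = -2068
Denominator: √[(50020 − 47524)(41530 − 36481)] = √[2496 × 5049] = 3549.9724
r = -2068 / 3549.9724 ≈ -0.5825

-0.5825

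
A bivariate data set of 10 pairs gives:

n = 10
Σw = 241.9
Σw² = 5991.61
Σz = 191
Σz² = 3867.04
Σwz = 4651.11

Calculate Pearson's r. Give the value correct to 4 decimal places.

0.1760

r = (nΣwz − ΣwΣz) / √[(nΣw² − (Σw)²)(nΣz² − (Σz)²)]
Numerator: 10×4651.11 − 241.9×191 = 308.2
Denominator: √[(59916.1 − 58515.61)(38670.4 − 36481)] = √[1400.49 × 2189.4] = 1751.0662
r = 308.2 / 1751.0662 ≈ 0.1760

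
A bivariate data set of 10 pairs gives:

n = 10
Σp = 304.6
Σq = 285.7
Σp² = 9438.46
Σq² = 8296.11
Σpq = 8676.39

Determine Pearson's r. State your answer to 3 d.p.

r = (nΣpq − ΣpΣq) / √[(nΣp² − (Σp)²)(nΣq² − (Σq)²)]
Numerator: 10×8676.39 − 304.6×285.7 = -260.32
Denominator: √[(94384.6 − 92781.16)(82961.1 − 81624.49)] = √[1603.44 × 1336.61] = 1463.9583
r = -260.32 / 1463.9583 ≈ -0.178

-0.178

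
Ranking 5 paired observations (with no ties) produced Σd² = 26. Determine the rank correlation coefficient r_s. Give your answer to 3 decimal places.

ρ = 1 − 6Σd² / [n(n²−1)] = 1 − 6×26 / (5×24)
  = 1 − 156/120 = 1 − 1.3000 ≈ -0.300

-0.300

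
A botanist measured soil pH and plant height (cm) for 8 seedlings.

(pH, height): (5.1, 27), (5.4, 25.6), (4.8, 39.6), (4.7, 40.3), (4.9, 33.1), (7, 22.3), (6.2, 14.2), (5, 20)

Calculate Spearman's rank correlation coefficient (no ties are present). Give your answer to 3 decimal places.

-0.810

Rank pH: 5, 6, 2, 1, 3, 8, 7, 4
Rank height: 5, 4, 7, 8, 6, 3, 1, 2
d = rank(pH) − rank(height): 0, 2, -5, -7, -3, 5, 6, 2; Σd² = 152
ρ = 1 − 6Σd² / [n(n²−1)] = 1 − 6×152 / (8×63) = 1 − 912/504 ≈ -0.810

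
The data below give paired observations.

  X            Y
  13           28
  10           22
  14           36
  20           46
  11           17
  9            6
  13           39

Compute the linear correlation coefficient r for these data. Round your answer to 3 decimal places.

0.869

n = 7, ΣX = 90, ΣY = 194, ΣX² = 1236, ΣY² = 6526, ΣXY = 2756
nΣXY − ΣXΣY = 19292 − 17460 = 1832
nΣX² − (ΣX)² = 8652 − 8100 = 552; nΣY² − (ΣY)² = 45682 − 37636 = 8046
r = 1832 / √(552 × 8046) = 1832 / 2107.4610 ≈ 0.869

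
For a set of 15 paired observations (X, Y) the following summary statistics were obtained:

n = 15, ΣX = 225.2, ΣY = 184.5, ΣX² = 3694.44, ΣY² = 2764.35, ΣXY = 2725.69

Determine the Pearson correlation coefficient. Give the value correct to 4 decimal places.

r = (nΣXY − ΣXΣY) / √[(nΣX² − (ΣX)²)(nΣY² − (ΣY)²)]
Numerator: 15×2725.69 − 225.2×184.5 = -664.05
Denominator: √[(55416.6 − 50715.04)(41465.25 − 34040.25)] = √[4701.56 × 7425] = 5908.3909
r = -664.05 / 5908.3909 ≈ -0.1124

-0.1124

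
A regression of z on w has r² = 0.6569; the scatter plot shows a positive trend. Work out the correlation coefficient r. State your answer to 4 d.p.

0.8105

|r| = √0.6569 = 0.8105
The association is positive, so r = 0.8105.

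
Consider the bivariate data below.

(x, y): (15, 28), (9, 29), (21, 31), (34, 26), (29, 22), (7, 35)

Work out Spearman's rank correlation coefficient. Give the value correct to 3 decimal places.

Rank x: 3, 2, 4, 6, 5, 1
Rank y: 3, 4, 5, 2, 1, 6
d = rank(x) − rank(y): 0, -2, -1, 4, 4, -5; Σd² = 62
ρ = 1 − 6Σd² / [n(n²−1)] = 1 − 6×62 / (6×35) = 1 − 372/210 ≈ -0.771

-0.771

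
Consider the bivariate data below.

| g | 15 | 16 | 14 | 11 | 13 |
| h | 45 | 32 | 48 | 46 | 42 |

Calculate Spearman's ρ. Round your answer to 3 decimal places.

-0.500

Rank g: 4, 5, 3, 1, 2
Rank h: 3, 1, 5, 4, 2
d = rank(g) − rank(h): 1, 4, -2, -3, 0; Σd² = 30
ρ = 1 − 6Σd² / [n(n²−1)] = 1 − 6×30 / (5×24) = 1 − 180/120 ≈ -0.500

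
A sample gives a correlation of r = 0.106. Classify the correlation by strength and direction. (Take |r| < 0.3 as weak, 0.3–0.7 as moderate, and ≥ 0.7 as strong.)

r = 0.106 > 0 so the relationship is positive.
|r| = 0.106, which falls in the weak range.

weak positive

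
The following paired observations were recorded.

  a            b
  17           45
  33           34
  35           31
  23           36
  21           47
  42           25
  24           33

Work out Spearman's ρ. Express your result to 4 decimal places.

-0.9286

Rank a: 1, 5, 6, 3, 2, 7, 4
Rank b: 6, 4, 2, 5, 7, 1, 3
d = rank(a) − rank(b): -5, 1, 4, -2, -5, 6, 1; Σd² = 108
ρ = 1 − 6Σd² / [n(n²−1)] = 1 − 6×108 / (7×48) = 1 − 648/336 ≈ -0.9286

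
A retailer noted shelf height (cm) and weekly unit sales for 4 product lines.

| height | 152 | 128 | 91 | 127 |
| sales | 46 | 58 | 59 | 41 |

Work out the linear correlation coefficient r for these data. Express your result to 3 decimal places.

n = 4, Σx = 498, Σy = 204, Σx² = 63898, Σy² = 10642, Σxy = 24992
nΣxy − ΣxΣy = 99968 − 101592 = -1624
nΣx² − (Σx)² = 255592 − 248004 = 7588; nΣy² − (Σy)² = 42568 − 41616 = 952
r = -1624 / √(7588 × 952) = -1624 / 2687.7083 ≈ -0.604

-0.604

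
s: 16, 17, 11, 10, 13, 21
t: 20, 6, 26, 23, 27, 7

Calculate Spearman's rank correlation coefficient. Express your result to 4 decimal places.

Rank s: 4, 5, 2, 1, 3, 6
Rank t: 3, 1, 5, 4, 6, 2
d = rank(s) − rank(t): 1, 4, -3, -3, -3, 4; Σd² = 60
ρ = 1 − 6Σd² / [n(n²−1)] = 1 − 6×60 / (6×35) = 1 − 360/210 ≈ -0.7143

-0.7143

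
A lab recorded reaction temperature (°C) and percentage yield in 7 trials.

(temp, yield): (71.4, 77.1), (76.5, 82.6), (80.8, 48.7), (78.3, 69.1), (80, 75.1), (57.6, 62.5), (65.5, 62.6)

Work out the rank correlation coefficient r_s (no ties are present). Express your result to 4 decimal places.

Rank temp: 3, 4, 7, 5, 6, 1, 2
Rank yield: 6, 7, 1, 4, 5, 2, 3
d = rank(temp) − rank(yield): -3, -3, 6, 1, 1, -1, -1; Σd² = 58
ρ = 1 − 6Σd² / [n(n²−1)] = 1 − 6×58 / (7×48) = 1 − 348/336 ≈ -0.0357

-0.0357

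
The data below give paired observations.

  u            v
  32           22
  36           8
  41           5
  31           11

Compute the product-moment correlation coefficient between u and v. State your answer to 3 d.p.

n = 4, Σu = 140, Σv = 46, Σu² = 4962, Σv² = 694, Σuv = 1538
nΣuv − ΣuΣv = 6152 − 6440 = -288
nΣu² − (Σu)² = 19848 − 19600 = 248; nΣv² − (Σv)² = 2776 − 2116 = 660
r = -288 / √(248 × 660) = -288 / 404.5738 ≈ -0.712

-0.712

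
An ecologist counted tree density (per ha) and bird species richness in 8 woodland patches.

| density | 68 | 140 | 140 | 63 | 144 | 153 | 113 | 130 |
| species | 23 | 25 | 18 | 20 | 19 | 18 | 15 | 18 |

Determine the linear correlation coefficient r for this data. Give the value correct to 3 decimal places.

n = 8, Σx = 951, Σy = 156, Σx² = 121607, Σy² = 3112, Σxy = 18369
nΣxy − ΣxΣy = 146952 − 148356 = -1404
nΣx² − (Σx)² = 972856 − 904401 = 68455; nΣy² − (Σy)² = 24896 − 24336 = 560
r = -1404 / √(68455 × 560) = -1404 / 6191.5103 ≈ -0.227

-0.227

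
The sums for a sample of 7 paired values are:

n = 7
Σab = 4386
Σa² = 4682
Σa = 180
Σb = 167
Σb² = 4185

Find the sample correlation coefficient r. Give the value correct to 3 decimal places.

r = (nΣab − ΣaΣb) / √[(nΣa² − (Σa)²)(nΣb² − (Σb)²)]
Numerator: 7×4386 − 180×167 = 642
Denominator: √[(32774 − 32400)(29295 − 27889)] = √[374 × 1406] = 725.1510
r = 642 / 725.1510 ≈ 0.885

0.885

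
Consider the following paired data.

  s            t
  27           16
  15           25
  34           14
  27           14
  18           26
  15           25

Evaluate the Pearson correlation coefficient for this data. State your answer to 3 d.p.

-0.937

n = 6, Σs = 136, Σt = 120, Σs² = 3388, Σt² = 2574, Σst = 2504
nΣst − ΣsΣt = 15024 − 16320 = -1296
nΣs² − (Σs)² = 20328 − 18496 = 1832; nΣt² − (Σt)² = 15444 − 14400 = 1044
r = -1296 / √(1832 × 1044) = -1296 / 1382.9707 ≈ -0.937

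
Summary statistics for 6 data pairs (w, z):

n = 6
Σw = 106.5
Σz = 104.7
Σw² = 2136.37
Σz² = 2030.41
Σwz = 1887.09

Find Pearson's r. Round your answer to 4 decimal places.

0.1282

r = (nΣwz − ΣwΣz) / √[(nΣw² − (Σw)²)(nΣz² − (Σz)²)]
Numerator: 6×1887.09 − 106.5×104.7 = 171.99
Denominator: √[(12818.22 − 11342.25)(12182.46 − 10962.09)] = √[1475.97 × 1220.37] = 1342.0989
r = 171.99 / 1342.0989 ≈ 0.1282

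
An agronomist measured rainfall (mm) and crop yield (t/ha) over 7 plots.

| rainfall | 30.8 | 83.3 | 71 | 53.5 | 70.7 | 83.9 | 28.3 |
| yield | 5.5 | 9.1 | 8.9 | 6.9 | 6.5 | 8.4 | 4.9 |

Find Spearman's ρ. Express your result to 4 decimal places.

0.8571

Rank rainfall: 2, 6, 5, 3, 4, 7, 1
Rank yield: 2, 7, 6, 4, 3, 5, 1
d = rank(rainfall) − rank(yield): 0, -1, -1, -1, 1, 2, 0; Σd² = 8
ρ = 1 − 6Σd² / [n(n²−1)] = 1 − 6×8 / (7×48) = 1 − 48/336 ≈ 0.8571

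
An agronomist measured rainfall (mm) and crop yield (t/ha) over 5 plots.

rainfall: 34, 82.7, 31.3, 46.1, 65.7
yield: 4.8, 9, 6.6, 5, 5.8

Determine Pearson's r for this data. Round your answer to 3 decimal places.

n = 5, Σx = 259.8, Σy = 31.2, Σx² = 15416.68, Σy² = 206.24, Σxy = 1725.64
nΣxy − ΣxΣy = 8628.2 − 8105.76 = 522.44
nΣx² − (Σx)² = 77083.4 − 67496.04 = 9587.36; nΣy² − (Σy)² = 1031.2 − 973.44 = 57.76
r = 522.44 / √(9587.36 × 57.76) = 522.44 / 744.1545 ≈ 0.702

0.702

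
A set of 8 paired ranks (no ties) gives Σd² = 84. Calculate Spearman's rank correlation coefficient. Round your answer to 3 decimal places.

0.000

ρ = 1 − 6Σd² / [n(n²−1)] = 1 − 6×84 / (8×63)
  = 1 − 504/504 = 1 − 1.0000 ≈ 0.000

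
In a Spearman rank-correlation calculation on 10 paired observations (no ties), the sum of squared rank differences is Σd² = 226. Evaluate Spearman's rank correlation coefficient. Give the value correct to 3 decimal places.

ρ = 1 − 6Σd² / [n(n²−1)] = 1 − 6×226 / (10×99)
  = 1 − 1356/990 = 1 − 1.3697 ≈ -0.370

-0.370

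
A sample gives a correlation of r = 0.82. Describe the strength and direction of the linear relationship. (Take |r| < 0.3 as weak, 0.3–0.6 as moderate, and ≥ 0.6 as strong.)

strong positive

r = 0.82 > 0 so the relationship is positive.
|r| = 0.82, which falls in the strong range.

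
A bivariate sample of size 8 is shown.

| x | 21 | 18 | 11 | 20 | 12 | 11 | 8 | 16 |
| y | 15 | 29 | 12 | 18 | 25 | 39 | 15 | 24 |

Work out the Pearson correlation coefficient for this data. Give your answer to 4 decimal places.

-0.0886

n = 8, Σx = 117, Σy = 177, Σx² = 1871, Σy² = 4481, Σxy = 2562
nΣxy − ΣxΣy = 20496 − 20709 = -213
nΣx² − (Σx)² = 14968 − 13689 = 1279; nΣy² − (Σy)² = 35848 − 31329 = 4519
r = -213 / √(1279 × 4519) = -213 / 2404.1217 ≈ -0.0886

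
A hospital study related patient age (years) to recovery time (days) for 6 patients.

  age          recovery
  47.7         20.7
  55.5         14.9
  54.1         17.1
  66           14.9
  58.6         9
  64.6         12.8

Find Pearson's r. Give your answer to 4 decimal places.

-0.6342

n = 6, Σx = 346.5, Σy = 89.4, Σx² = 20245.47, Σy² = 1409.76, Σxy = 5077.13
nΣxy − ΣxΣy = 30462.78 − 30977.1 = -514.32
nΣx² − (Σx)² = 121472.82 − 120062.25 = 1410.57; nΣy² − (Σy)² = 8458.56 − 7992.36 = 466.2
r = -514.32 / √(1410.57 × 466.2) = -514.32 / 810.9302 ≈ -0.6342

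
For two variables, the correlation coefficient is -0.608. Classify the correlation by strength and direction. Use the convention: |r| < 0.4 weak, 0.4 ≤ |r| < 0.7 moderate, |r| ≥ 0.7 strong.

r = -0.608 < 0 so the relationship is negative.
|r| = 0.608, which falls in the moderate range.

moderate negative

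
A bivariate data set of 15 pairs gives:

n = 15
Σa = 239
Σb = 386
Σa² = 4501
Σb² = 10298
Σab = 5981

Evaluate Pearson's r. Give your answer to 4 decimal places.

-0.3366

r = (nΣab − ΣaΣb) / √[(nΣa² − (Σa)²)(nΣb² − (Σb)²)]
Numerator: 15×5981 − 239×386 = -2539
Denominator: √[(67515 − 57121)(154470 − 148996)] = √[10394 × 5474] = 7542.9938
r = -2539 / 7542.9938 ≈ -0.3366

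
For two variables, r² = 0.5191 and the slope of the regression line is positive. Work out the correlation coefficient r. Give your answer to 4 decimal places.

|r| = √0.5191 = 0.7205
The association is positive, so r = 0.7205.

0.7205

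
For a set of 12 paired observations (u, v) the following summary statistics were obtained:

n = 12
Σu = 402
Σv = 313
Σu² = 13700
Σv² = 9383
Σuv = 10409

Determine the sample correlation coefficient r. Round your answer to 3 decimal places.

-0.144

r = (nΣuv − ΣuΣv) / √[(nΣu² − (Σu)²)(nΣv² − (Σv)²)]
Numerator: 12×10409 − 402×313 = -918
Denominator: √[(164400 − 161604)(112596 − 97969)] = √[2796 × 14627] = 6395.0834
r = -918 / 6395.0834 ≈ -0.144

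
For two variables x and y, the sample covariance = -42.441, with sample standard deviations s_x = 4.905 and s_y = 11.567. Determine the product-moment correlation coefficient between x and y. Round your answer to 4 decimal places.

-0.7480

r = Cov(x,y) / (s_x · s_y) = -42.441 / (4.905 × 11.567)
  = -42.441 / 56.7361 ≈ -0.7480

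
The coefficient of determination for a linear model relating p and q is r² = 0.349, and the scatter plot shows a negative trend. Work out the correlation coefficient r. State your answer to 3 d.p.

-0.591

|r| = √0.349 = 0.591
The association is negative, so r = −0.591.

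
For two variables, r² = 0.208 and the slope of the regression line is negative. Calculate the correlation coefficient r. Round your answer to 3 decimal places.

-0.456

|r| = √0.208 = 0.456
The association is negative, so r = −0.456.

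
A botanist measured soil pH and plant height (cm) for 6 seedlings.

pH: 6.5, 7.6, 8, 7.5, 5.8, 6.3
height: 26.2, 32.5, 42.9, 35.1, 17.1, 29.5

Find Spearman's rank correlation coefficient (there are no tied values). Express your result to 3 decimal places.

0.886

Rank pH: 3, 5, 6, 4, 1, 2
Rank height: 2, 4, 6, 5, 1, 3
d = rank(pH) − rank(height): 1, 1, 0, -1, 0, -1; Σd² = 4
ρ = 1 − 6Σd² / [n(n²−1)] = 1 − 6×4 / (6×35) = 1 − 24/210 ≈ 0.886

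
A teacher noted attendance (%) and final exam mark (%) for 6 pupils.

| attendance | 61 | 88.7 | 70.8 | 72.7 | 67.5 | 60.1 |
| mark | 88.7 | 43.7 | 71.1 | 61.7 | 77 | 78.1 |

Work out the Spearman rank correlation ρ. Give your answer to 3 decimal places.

-0.943

Rank attendance: 2, 6, 4, 5, 3, 1
Rank mark: 6, 1, 3, 2, 4, 5
d = rank(attendance) − rank(mark): -4, 5, 1, 3, -1, -4; Σd² = 68
ρ = 1 − 6Σd² / [n(n²−1)] = 1 − 6×68 / (6×35) = 1 − 408/210 ≈ -0.943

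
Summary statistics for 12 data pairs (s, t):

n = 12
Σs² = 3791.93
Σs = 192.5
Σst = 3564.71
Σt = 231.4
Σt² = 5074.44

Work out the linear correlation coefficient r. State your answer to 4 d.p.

r = (nΣst − ΣsΣt) / √[(nΣs² − (Σs)²)(nΣt² − (Σt)²)]
Numerator: 12×3564.71 − 192.5×231.4 = -1767.98
Denominator: √[(45503.16 − 37056.25)(60893.28 − 53545.96)] = √[8446.91 × 7347.32] = 7877.9535
r = -1767.98 / 7877.9535 ≈ -0.2244

-0.2244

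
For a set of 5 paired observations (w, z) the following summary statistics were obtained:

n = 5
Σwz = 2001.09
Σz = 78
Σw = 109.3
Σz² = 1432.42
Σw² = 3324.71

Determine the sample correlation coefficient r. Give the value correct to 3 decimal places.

0.659

r = (nΣwz − ΣwΣz) / √[(nΣw² − (Σw)²)(nΣz² − (Σz)²)]
Numerator: 5×2001.09 − 109.3×78 = 1480.05
Denominator: √[(16623.55 − 11946.49)(7162.1 − 6084)] = √[4677.06 × 1078.1] = 2245.5152
r = 1480.05 / 2245.5152 ≈ 0.659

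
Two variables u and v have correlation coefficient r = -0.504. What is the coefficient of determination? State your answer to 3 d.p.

0.254

r² = (-0.504)² = 0.254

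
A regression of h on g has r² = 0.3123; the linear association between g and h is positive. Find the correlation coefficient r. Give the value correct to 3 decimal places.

0.559

|r| = √0.3123 = 0.559
The association is positive, so r = 0.559.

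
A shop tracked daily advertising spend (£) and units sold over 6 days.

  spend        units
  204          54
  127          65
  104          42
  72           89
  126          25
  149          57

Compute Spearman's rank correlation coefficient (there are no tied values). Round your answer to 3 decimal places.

Rank spend: 6, 4, 2, 1, 3, 5
Rank units: 3, 5, 2, 6, 1, 4
d = rank(spend) − rank(units): 3, -1, 0, -5, 2, 1; Σd² = 40
ρ = 1 − 6Σd² / [n(n²−1)] = 1 − 6×40 / (6×35) = 1 − 240/210 ≈ -0.143

-0.143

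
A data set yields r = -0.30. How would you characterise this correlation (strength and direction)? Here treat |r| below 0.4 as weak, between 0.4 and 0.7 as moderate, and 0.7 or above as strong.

weak negative

r = -0.30 < 0 so the relationship is negative.
|r| = 0.30, which falls in the weak range.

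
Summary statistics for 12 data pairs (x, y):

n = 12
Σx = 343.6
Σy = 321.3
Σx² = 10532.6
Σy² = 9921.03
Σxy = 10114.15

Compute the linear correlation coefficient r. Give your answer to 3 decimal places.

0.956

r = (nΣxy − ΣxΣy) / √[(nΣx² − (Σx)²)(nΣy² − (Σy)²)]
Numerator: 12×10114.15 − 343.6×321.3 = 10971.12
Denominator: √[(126391.2 − 118060.96)(119052.36 − 103233.69)] = √[8330.24 × 15818.67] = 11479.2560
r = 10971.12 / 11479.2560 ≈ 0.956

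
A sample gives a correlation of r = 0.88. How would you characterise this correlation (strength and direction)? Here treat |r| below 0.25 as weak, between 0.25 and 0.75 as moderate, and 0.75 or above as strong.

r = 0.88 > 0 so the relationship is positive.
|r| = 0.88, which falls in the strong range.

strong positive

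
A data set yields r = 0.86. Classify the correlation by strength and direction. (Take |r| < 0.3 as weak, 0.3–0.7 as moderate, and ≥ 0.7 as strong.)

r = 0.86 > 0 so the relationship is positive.
|r| = 0.86, which falls in the strong range.

strong positive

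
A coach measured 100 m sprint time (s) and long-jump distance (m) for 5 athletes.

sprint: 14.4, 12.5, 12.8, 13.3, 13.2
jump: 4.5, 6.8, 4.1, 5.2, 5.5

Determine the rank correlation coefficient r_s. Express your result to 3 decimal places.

Rank sprint: 5, 1, 2, 4, 3
Rank jump: 2, 5, 1, 3, 4
d = rank(sprint) − rank(jump): 3, -4, 1, 1, -1; Σd² = 28
ρ = 1 − 6Σd² / [n(n²−1)] = 1 − 6×28 / (5×24) = 1 − 168/120 ≈ -0.400

-0.400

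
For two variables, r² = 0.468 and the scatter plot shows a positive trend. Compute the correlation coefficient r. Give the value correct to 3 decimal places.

0.684

|r| = √0.468 = 0.684
The association is positive, so r = 0.684.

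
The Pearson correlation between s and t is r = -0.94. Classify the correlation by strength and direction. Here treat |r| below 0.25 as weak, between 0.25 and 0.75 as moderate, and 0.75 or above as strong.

strong negative

r = -0.94 < 0 so the relationship is negative.
|r| = 0.94, which falls in the strong range.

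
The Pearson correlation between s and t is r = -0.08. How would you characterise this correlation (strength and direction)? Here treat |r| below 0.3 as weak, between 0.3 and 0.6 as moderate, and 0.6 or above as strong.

r = -0.08 < 0 so the relationship is negative.
|r| = 0.08, which falls in the weak range.

weak negative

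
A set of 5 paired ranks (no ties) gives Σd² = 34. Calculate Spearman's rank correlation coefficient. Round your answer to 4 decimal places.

-0.7000

ρ = 1 − 6Σd² / [n(n²−1)] = 1 − 6×34 / (5×24)
  = 1 − 204/120 = 1 − 1.70000 ≈ -0.7000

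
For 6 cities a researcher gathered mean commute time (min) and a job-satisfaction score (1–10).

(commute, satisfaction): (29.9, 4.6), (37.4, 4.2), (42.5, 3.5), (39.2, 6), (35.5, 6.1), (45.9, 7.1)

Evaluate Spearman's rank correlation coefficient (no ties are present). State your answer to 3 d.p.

0.143

Rank commute: 1, 3, 5, 4, 2, 6
Rank satisfaction: 3, 2, 1, 4, 5, 6
d = rank(commute) − rank(satisfaction): -2, 1, 4, 0, -3, 0; Σd² = 30
ρ = 1 − 6Σd² / [n(n²−1)] = 1 − 6×30 / (6×35) = 1 − 180/210 ≈ 0.143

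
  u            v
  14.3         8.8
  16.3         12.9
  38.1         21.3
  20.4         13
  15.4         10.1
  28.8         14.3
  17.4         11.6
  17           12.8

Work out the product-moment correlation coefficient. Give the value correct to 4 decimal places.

n = 8, Σu = 167.7, Σv = 104.8, Σu² = 3996.31, Σv² = 1471.44, Σuv = 2399.66
nΣuv − ΣuΣv = 19197.28 − 17574.96 = 1622.32
nΣu² − (Σu)² = 31970.48 − 28123.29 = 3847.19; nΣv² − (Σv)² = 11771.52 − 10983.04 = 788.48
r = 1622.32 / √(3847.19 × 788.48) = 1622.32 / 1741.6752 ≈ 0.9315

0.9315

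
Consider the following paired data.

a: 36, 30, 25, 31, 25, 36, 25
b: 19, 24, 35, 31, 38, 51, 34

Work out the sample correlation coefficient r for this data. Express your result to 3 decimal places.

-0.058

n = 7, Σa = 208, Σb = 232, Σa² = 6328, Σb² = 8324, Σab = 6876
nΣab − ΣaΣb = 48132 − 48256 = -124
nΣa² − (Σa)² = 44296 − 43264 = 1032; nΣb² − (Σb)² = 58268 − 53824 = 4444
r = -124 / √(1032 × 4444) = -124 / 2141.5434 ≈ -0.058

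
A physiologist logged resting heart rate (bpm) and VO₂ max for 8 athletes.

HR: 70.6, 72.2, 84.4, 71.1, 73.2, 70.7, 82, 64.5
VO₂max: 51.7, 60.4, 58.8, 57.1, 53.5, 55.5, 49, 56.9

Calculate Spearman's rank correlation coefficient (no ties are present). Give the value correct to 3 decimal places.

0.095

Rank HR: 2, 5, 8, 4, 6, 3, 7, 1
Rank VO₂max: 2, 8, 7, 6, 3, 4, 1, 5
d = rank(HR) − rank(VO₂max): 0, -3, 1, -2, 3, -1, 6, -4; Σd² = 76
ρ = 1 − 6Σd² / [n(n²−1)] = 1 − 6×76 / (8×63) = 1 − 456/504 ≈ 0.095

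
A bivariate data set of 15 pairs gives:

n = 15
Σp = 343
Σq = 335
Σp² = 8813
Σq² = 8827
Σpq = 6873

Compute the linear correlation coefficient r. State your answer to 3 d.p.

r = (nΣpq − ΣpΣq) / √[(nΣp² − (Σp)²)(nΣq² − (Σq)²)]
Numerator: 15×6873 − 343×335 = -11810
Denominator: √[(132195 − 117649)(132405 − 112225)] = √[14546 × 20180] = 17132.9589
r = -11810 / 17132.9589 ≈ -0.689

-0.689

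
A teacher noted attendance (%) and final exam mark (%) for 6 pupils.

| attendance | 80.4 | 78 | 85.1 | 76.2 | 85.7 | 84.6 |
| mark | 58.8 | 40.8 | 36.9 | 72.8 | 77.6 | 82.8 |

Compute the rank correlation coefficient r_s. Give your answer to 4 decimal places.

Rank attendance: 3, 2, 5, 1, 6, 4
Rank mark: 3, 2, 1, 4, 5, 6
d = rank(attendance) − rank(mark): 0, 0, 4, -3, 1, -2; Σd² = 30
ρ = 1 − 6Σd² / [n(n²−1)] = 1 − 6×30 / (6×35) = 1 − 180/210 ≈ 0.1429

0.1429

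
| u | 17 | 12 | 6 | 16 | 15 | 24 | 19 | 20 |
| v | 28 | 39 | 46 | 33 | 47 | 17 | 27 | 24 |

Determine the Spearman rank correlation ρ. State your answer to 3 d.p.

-0.929

Rank u: 5, 2, 1, 4, 3, 8, 6, 7
Rank v: 4, 6, 7, 5, 8, 1, 3, 2
d = rank(u) − rank(v): 1, -4, -6, -1, -5, 7, 3, 5; Σd² = 162
ρ = 1 − 6Σd² / [n(n²−1)] = 1 − 6×162 / (8×63) = 1 − 972/504 ≈ -0.929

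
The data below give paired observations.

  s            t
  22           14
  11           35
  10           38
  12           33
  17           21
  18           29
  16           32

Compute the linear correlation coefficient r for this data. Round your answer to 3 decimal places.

-0.902

n = 7, Σs = 106, Σt = 202, Σs² = 1718, Σt² = 6260, Σst = 2860
nΣst − ΣsΣt = 20020 − 21412 = -1392
nΣs² − (Σs)² = 12026 − 11236 = 790; nΣt² − (Σt)² = 43820 − 40804 = 3016
r = -1392 / √(790 × 3016) = -1392 / 1543.5803 ≈ -0.902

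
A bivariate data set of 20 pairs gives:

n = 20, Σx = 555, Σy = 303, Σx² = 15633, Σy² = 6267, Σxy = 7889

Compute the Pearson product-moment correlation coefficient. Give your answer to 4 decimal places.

-0.8330

r = (nΣxy − ΣxΣy) / √[(nΣx² − (Σx)²)(nΣy² − (Σy)²)]
Numerator: 20×7889 − 555×303 = -10385
Denominator: √[(312660 − 308025)(125340 − 91809)] = √[4635 × 33531] = 12466.6028
r = -10385 / 12466.6028 ≈ -0.8330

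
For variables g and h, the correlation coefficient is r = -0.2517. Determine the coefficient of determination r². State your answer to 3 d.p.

r² = (-0.2517)² = 0.063

0.063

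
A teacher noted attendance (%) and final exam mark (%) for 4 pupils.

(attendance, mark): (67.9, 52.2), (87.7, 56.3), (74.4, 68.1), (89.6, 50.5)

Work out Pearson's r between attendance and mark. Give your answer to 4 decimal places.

-0.2887

n = 4, Σx = 319.6, Σy = 227.1, Σx² = 25865.22, Σy² = 13082.39, Σxy = 18073.33
nΣxy − ΣxΣy = 72293.32 − 72581.16 = -287.84
nΣx² − (Σx)² = 103460.88 − 102144.16 = 1316.72; nΣy² − (Σy)² = 52329.56 − 51574.41 = 755.15
r = -287.84 / √(1316.72 × 755.15) = -287.84 / 997.1565 ≈ -0.2887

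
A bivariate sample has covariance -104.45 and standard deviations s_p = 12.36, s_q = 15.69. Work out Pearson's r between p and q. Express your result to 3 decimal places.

-0.539

r = Cov(p,q) / (s_p · s_q) = -104.45 / (12.36 × 15.69)
  = -104.45 / 193.9284 ≈ -0.539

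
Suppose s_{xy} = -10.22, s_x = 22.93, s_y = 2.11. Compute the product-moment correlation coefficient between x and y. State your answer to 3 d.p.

-0.211

r = Cov(x,y) / (s_x · s_y) = -10.22 / (22.93 × 2.11)
  = -10.22 / 48.3823 ≈ -0.211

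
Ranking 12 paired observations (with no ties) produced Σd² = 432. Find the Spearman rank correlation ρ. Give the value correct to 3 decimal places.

-0.510

ρ = 1 − 6Σd² / [n(n²−1)] = 1 − 6×432 / (12×143)
  = 1 − 2592/1716 = 1 − 1.5105 ≈ -0.510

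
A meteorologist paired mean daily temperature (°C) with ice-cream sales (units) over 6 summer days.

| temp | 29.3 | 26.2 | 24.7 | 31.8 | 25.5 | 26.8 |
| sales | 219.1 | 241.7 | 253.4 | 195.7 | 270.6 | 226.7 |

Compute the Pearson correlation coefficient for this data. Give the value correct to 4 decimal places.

-0.9137

n = 6, Σx = 164.3, Σy = 1407.2, Σx² = 4534.75, Σy² = 333551, Σxy = 38210.27
nΣxy − ΣxΣy = 229261.62 − 231202.96 = -1941.34
nΣx² − (Σx)² = 27208.5 − 26994.49 = 214.01; nΣy² − (Σy)² = 2001306 − 1980211.84 = 21094.16
r = -1941.34 / √(214.01 × 21094.16) = -1941.34 / 2124.7026 ≈ -0.9137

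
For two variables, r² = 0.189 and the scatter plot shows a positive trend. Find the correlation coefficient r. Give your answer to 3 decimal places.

|r| = √0.189 = 0.435
The association is positive, so r = 0.435.

0.435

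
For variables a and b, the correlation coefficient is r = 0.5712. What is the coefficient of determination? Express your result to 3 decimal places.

0.326

r² = (0.5712)² = 0.326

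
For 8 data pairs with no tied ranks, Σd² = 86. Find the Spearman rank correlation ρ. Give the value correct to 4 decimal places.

ρ = 1 − 6Σd² / [n(n²−1)] = 1 − 6×86 / (8×63)
  = 1 − 516/504 = 1 − 1.02381 ≈ -0.0238

-0.0238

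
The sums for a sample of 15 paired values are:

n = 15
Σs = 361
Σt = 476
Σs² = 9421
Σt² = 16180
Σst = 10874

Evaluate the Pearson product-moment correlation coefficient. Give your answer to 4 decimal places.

r = (nΣst − ΣsΣt) / √[(nΣs² − (Σs)²)(nΣt² − (Σt)²)]
Numerator: 15×10874 − 361×476 = -8726
Denominator: √[(141315 − 130321)(242700 − 226576)] = √[10994 × 16124] = 13314.1750
r = -8726 / 13314.1750 ≈ -0.6554

-0.6554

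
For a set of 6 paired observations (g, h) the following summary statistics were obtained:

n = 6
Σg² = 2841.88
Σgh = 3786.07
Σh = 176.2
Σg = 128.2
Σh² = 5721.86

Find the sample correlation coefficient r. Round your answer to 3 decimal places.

r = (nΣgh − ΣgΣh) / √[(nΣg² − (Σg)²)(nΣh² − (Σh)²)]
Numerator: 6×3786.07 − 128.2×176.2 = 127.58
Denominator: √[(17051.28 − 16435.24)(34331.16 − 31046.44)] = √[616.04 × 3284.72] = 1422.5044
r = 127.58 / 1422.5044 ≈ 0.090

0.090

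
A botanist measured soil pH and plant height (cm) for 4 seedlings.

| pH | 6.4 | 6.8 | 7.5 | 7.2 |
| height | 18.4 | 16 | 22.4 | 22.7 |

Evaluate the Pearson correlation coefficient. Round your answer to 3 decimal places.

0.749

n = 4, Σx = 27.9, Σy = 79.5, Σx² = 195.29, Σy² = 1611.61, Σxy = 558
nΣxy − ΣxΣy = 2232 − 2218.05 = 13.95
nΣx² − (Σx)² = 781.16 − 778.41 = 2.75; nΣy² − (Σy)² = 6446.44 − 6320.25 = 126.19
r = 13.95 / √(2.75 × 126.19) = 13.95 / 18.6285 ≈ 0.749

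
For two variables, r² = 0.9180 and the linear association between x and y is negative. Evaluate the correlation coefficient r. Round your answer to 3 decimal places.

|r| = √0.9180 = 0.958
The association is negative, so r = −0.958.

-0.958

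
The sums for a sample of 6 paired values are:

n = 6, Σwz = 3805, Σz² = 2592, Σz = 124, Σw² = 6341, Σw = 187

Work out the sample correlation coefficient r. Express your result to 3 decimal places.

-0.486

r = (nΣwz − ΣwΣz) / √[(nΣw² − (Σw)²)(nΣz² − (Σz)²)]
Numerator: 6×3805 − 187×124 = -358
Denominator: √[(38046 − 34969)(15552 − 15376)] = √[3077 × 176] = 735.9022
r = -358 / 735.9022 ≈ -0.486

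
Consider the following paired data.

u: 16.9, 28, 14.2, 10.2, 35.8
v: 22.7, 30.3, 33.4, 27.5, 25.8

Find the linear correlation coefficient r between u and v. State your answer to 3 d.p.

-0.150

n = 5, Σu = 105.1, Σv = 139.7, Σu² = 2656.93, Σv² = 3970.83, Σuv = 2910.45
nΣuv − ΣuΣv = 14552.25 − 14682.47 = -130.22
nΣu² − (Σu)² = 13284.65 − 11046.01 = 2238.64; nΣv² − (Σv)² = 19854.15 − 19516.09 = 338.06
r = -130.22 / √(2238.64 × 338.06) = -130.22 / 869.9394 ≈ -0.150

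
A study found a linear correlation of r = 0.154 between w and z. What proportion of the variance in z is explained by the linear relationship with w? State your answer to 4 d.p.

0.0237

r² = (0.154)² = 0.0237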